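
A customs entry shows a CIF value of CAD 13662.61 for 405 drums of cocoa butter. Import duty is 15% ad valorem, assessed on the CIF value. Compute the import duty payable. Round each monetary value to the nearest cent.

Import duty = 13662.61 × 15% = 2049.39

Import duty: CAD 2049.39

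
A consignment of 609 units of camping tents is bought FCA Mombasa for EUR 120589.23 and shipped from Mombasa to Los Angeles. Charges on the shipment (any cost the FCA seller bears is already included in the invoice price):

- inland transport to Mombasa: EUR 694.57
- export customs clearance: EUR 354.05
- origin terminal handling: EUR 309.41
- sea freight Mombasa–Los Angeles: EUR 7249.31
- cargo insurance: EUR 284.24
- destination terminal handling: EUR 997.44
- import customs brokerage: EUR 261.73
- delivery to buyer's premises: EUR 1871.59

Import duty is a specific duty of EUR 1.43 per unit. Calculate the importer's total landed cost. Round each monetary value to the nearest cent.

Total landed cost: EUR 132433.82

FCA: the seller delivers export-cleared goods to the carrier; the buyer bears costs from that point.
Already in the invoice (seller's account under FCA): inland to port, export clearance — exclude.
CIF value = FCA price + origin terminal + freight + insurance = 120589.23 + 309.41 + 7249.31 + 284.24 = 128432.19
Import duty = 609 × 1.43 = 870.87
Buyer bears: origin terminal 309.41 + freight 7249.31 + insurance 284.24 + destination terminal 997.44 + brokerage 261.73 + delivery 1871.59 + duty 870.87 = 11844.59
Landed cost = invoice 120589.23 + 11844.59 = 132433.82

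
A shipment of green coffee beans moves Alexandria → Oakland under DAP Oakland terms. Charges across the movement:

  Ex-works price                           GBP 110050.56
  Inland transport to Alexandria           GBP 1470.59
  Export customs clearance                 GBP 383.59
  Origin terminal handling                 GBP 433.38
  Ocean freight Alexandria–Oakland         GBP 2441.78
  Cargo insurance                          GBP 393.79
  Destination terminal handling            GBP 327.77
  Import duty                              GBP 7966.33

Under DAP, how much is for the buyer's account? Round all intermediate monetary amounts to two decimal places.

DAP: the seller bears all costs to the named destination except import duty and clearance.
Seller's account: goods 110050.56 + inland to port 1470.59 + export clearance 383.59 + origin terminal 433.38 + freight 2441.78 + insurance 393.79 + destination terminal 327.77 = 115501.46
Buyer's account: duty 7966.33 = 7966.33

Buyer's account: GBP 7966.33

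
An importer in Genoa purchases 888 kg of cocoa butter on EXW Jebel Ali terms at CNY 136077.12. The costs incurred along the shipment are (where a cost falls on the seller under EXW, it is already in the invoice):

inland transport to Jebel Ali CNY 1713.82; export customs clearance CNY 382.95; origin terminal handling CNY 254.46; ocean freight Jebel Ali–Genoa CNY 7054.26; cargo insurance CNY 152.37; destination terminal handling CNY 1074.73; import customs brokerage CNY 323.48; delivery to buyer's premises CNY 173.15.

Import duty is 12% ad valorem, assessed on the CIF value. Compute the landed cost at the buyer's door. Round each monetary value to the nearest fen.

Total landed cost: CNY 164682.54

EXW: the seller makes goods available at their premises; the buyer bears all onward costs.
CIF value = EXW price + inland to port + export clearance + origin terminal + freight + insurance = 136077.12 + 1713.82 + 382.95 + 254.46 + 7054.26 + 152.37 = 145634.98
Import duty = 145634.98 × 12% = 17476.20
Buyer bears: inland to port 1713.82 + export clearance 382.95 + origin terminal 254.46 + freight 7054.26 + insurance 152.37 + destination terminal 1074.73 + brokerage 323.48 + delivery 173.15 + duty 17476.20 = 28605.42
Landed cost = invoice 136077.12 + 28605.42 = 164682.54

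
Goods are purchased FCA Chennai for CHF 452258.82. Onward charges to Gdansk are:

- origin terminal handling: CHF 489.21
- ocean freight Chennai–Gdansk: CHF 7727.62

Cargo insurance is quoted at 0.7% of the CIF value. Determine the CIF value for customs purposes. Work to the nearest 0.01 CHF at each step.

CIF value: CHF 463721.70

Let C be the CIF value. C = FCA price + pre-shipment costs + freight + 0.7% × C
C − 0.7% × C = 452258.82 + 489.21 + 7727.62
0.993 × C = 460475.65
C = 460475.65 / 0.993 = 463721.70
Insurance premium = 0.7% × 463721.70 = 3246.05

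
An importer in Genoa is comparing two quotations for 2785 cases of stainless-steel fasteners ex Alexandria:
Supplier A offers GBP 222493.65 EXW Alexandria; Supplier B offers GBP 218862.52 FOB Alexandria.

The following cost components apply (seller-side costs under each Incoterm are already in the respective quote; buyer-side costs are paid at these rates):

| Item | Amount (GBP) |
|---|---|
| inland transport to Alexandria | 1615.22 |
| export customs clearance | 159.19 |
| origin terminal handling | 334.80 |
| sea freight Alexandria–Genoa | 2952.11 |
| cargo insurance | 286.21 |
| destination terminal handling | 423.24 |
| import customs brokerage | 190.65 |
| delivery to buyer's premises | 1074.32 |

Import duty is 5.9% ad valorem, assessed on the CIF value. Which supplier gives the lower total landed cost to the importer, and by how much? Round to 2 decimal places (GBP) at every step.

Supplier B is cheaper by GBP 6079.02

Supplier A (EXW):
CIF value = EXW price + inland to port + export clearance + origin terminal + freight + insurance = 222493.65 + 1615.22 + 159.19 + 334.80 + 2952.11 + 286.21 = 227841.18
Import duty = 227841.18 × 5.9% = 13442.63
Buyer bears (A): 1615.22 + 159.19 + 334.80 + 2952.11 + 286.21 + 423.24 + 190.65 + 1074.32 = 7035.74
Landed cost (A) = invoice 222493.65 + 7035.74 + duty 13442.63 = 242972.02
Supplier B (FOB):
CIF value = FOB price + freight + insurance = 218862.52 + 2952.11 + 286.21 = 222100.84
Import duty = 222100.84 × 5.9% = 13103.95
Buyer bears (B): 2952.11 + 286.21 + 423.24 + 190.65 + 1074.32 = 4926.53
Landed cost (B) = invoice 218862.52 + 4926.53 + duty 13103.95 = 236893.00
Difference = |242972.02 − 236893.00| = 6079.02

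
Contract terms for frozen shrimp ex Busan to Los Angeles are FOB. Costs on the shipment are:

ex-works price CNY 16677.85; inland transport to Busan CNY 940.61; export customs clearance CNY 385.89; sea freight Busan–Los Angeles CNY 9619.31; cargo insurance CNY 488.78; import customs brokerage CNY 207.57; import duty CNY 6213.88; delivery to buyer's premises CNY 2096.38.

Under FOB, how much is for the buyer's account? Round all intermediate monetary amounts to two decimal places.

FOB: the seller bears costs until goods are on board at the origin port; the buyer bears freight, insurance and all costs thereafter.
Seller's account: goods 16677.85 + inland to port 940.61 + export clearance 385.89 = 18004.35
Buyer's account: freight 9619.31 + insurance 488.78 + brokerage 207.57 + duty 6213.88 + delivery 2096.38 = 18625.92

Buyer's account: CNY 18625.92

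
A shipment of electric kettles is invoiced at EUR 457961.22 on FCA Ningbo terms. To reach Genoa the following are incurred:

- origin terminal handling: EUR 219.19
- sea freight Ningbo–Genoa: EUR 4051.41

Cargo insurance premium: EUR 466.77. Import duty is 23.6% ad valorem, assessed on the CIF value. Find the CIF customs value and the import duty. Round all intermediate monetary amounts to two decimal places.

CIF = FCA price + pre-shipment costs + freight + insurance
CIF = 457961.22 + 219.19 + 4051.41 + 466.77 = 462698.59
Import duty = 462698.59 × 23.6% = 109196.87

CIF value: EUR 462698.59; import duty: EUR 109196.87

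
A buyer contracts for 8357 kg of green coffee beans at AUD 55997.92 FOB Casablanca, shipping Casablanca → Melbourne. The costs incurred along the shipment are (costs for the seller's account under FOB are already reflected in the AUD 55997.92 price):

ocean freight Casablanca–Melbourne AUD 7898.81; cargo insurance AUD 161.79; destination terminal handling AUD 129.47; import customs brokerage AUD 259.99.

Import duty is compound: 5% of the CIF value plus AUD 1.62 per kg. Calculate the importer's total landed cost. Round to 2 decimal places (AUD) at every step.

FOB: the seller bears costs until goods are on board at the origin port; the buyer bears freight, insurance and all costs thereafter.
CIF value = FOB price + freight + insurance = 55997.92 + 7898.81 + 161.79 = 64058.52
Ad valorem component: 64058.52 × 5% = 3202.93
Specific component: 8357 × 1.62 = 13538.34
Import duty = 3202.93 + 13538.34 = 16741.27
Buyer bears: freight 7898.81 + insurance 161.79 + destination terminal 129.47 + brokerage 259.99 + duty 16741.27 = 25191.33
Landed cost = invoice 55997.92 + 25191.33 = 81189.25

Total landed cost: AUD 81189.25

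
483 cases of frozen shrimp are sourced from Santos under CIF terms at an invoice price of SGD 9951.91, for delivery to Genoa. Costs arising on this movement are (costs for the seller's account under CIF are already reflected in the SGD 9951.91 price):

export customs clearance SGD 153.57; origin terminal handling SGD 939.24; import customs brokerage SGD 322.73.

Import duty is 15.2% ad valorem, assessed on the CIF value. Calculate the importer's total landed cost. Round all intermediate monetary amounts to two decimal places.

CIF: the seller pays costs through ocean freight and marine insurance to the destination port.
Already in the invoice (seller's account under CIF): export clearance, origin terminal — exclude.
The CIF price already equals the CIF value: 9951.91
Import duty = 9951.91 × 15.2% = 1512.69
Buyer bears: brokerage 322.73 + duty 1512.69 = 1835.42
Landed cost = invoice 9951.91 + 1835.42 = 11787.33

Total landed cost: SGD 11787.33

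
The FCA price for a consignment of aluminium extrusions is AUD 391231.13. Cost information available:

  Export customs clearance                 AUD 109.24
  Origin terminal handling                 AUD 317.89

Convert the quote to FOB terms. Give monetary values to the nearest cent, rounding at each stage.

Not relevant to the conversion: export clearance — on the seller under both FCA and FOB; already in the FCA price and stays in the FOB price.
From FCA to FOB, the seller additionally bears: origin terminal.
FOB price = 391231.13 + 317.89 = 391549.02

FOB price: AUD 391549.02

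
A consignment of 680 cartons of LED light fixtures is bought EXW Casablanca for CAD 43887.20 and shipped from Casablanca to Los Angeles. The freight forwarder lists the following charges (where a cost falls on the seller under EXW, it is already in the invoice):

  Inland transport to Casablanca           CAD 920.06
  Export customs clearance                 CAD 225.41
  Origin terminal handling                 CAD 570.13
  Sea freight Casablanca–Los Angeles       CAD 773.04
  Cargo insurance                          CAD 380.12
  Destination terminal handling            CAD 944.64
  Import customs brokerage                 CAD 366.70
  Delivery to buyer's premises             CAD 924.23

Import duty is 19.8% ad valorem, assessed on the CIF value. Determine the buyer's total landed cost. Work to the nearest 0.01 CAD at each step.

EXW: the seller makes goods available at their premises; the buyer bears all onward costs.
CIF value = EXW price + inland to port + export clearance + origin terminal + freight + insurance = 43887.20 + 920.06 + 225.41 + 570.13 + 773.04 + 380.12 = 46755.96
Import duty = 46755.96 × 19.8% = 9257.68
Buyer bears: inland to port 920.06 + export clearance 225.41 + origin terminal 570.13 + freight 773.04 + insurance 380.12 + destination terminal 944.64 + brokerage 366.70 + delivery 924.23 + duty 9257.68 = 14362.01
Landed cost = invoice 43887.20 + 14362.01 = 58249.21

Total landed cost: CAD 58249.21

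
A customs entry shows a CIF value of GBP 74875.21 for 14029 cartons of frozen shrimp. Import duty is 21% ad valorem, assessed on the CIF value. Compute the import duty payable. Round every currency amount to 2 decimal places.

Import duty = 74875.21 × 21% = 15723.79

Import duty: GBP 15723.79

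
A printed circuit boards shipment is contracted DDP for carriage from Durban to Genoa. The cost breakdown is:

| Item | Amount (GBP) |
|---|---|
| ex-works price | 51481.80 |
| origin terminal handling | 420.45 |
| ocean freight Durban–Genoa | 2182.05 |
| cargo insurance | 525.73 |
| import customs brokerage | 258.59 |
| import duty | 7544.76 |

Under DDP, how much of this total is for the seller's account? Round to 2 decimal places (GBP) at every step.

DDP: the seller bears all costs including import duty.
Seller's account: goods 51481.80 + origin terminal 420.45 + freight 2182.05 + insurance 525.73 + brokerage 258.59 + duty 7544.76 = 62413.38
Buyer's account: 0.00

Seller's account: GBP 62413.38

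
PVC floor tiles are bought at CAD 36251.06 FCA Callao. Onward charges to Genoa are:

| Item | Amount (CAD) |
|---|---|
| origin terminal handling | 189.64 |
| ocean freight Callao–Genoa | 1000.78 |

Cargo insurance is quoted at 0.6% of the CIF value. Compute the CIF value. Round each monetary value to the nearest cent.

CIF value: CAD 37667.48

Let C be the CIF value. C = FCA price + pre-shipment costs + freight + 0.6% × C
C − 0.6% × C = 36251.06 + 189.64 + 1000.78
0.994 × C = 37441.48
C = 37441.48 / 0.994 = 37667.48
Insurance premium = 0.6% × 37667.48 = 226.00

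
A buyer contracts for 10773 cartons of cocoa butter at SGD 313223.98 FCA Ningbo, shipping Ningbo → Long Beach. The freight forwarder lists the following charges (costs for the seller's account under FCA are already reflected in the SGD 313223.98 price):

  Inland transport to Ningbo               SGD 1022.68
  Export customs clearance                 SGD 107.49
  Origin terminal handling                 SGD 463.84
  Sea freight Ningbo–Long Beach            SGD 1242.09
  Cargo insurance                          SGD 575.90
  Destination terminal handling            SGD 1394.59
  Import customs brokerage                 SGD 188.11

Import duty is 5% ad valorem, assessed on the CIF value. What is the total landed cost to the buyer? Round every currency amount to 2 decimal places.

Total landed cost: SGD 332863.80

FCA: the seller delivers export-cleared goods to the carrier; the buyer bears costs from that point.
Already in the invoice (seller's account under FCA): inland to port, export clearance — exclude.
CIF value = FCA price + origin terminal + freight + insurance = 313223.98 + 463.84 + 1242.09 + 575.90 = 315505.81
Import duty = 315505.81 × 5% = 15775.29
Buyer bears: origin terminal 463.84 + freight 1242.09 + insurance 575.90 + destination terminal 1394.59 + brokerage 188.11 + duty 15775.29 = 19639.82
Landed cost = invoice 313223.98 + 19639.82 = 332863.80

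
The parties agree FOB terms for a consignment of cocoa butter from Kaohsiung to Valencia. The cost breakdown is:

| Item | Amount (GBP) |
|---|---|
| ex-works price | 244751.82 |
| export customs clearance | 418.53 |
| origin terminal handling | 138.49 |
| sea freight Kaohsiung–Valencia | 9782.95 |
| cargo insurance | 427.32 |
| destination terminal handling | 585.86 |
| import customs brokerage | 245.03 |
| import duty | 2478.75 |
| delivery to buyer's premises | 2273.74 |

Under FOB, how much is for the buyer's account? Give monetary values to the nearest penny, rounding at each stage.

FOB: the seller bears costs until goods are on board at the origin port; the buyer bears freight, insurance and all costs thereafter.
Seller's account: goods 244751.82 + export clearance 418.53 + origin terminal 138.49 = 245308.84
Buyer's account: freight 9782.95 + insurance 427.32 + destination terminal 585.86 + brokerage 245.03 + duty 2478.75 + delivery 2273.74 = 15793.65

Buyer's account: GBP 15793.65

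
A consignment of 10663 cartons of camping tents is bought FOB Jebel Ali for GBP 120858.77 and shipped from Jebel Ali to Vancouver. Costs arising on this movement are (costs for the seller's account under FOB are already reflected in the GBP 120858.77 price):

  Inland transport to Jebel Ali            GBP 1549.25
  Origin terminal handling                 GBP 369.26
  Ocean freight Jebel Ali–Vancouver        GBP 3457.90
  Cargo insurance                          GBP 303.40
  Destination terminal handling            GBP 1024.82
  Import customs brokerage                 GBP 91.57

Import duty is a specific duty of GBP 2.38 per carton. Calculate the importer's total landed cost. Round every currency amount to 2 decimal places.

Total landed cost: GBP 151114.40

FOB: the seller bears costs until goods are on board at the origin port; the buyer bears freight, insurance and all costs thereafter.
Already in the invoice (seller's account under FOB): inland to port, origin terminal — exclude.
CIF value = FOB price + freight + insurance = 120858.77 + 3457.90 + 303.40 = 124620.07
Import duty = 10663 × 2.38 = 25377.94
Buyer bears: freight 3457.90 + insurance 303.40 + destination terminal 1024.82 + brokerage 91.57 + duty 25377.94 = 30255.63
Landed cost = invoice 120858.77 + 30255.63 = 151114.40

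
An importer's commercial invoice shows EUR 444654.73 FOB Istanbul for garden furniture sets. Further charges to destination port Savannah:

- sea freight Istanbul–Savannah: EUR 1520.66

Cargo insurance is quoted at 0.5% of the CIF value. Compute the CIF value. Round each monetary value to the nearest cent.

CIF value: EUR 448417.48

Let C be the CIF value. C = FOB price + freight + 0.5% × C
C − 0.5% × C = 444654.73 + 1520.66
0.995 × C = 446175.39
C = 446175.39 / 0.995 = 448417.48
Insurance premium = 0.5% × 448417.48 = 2242.09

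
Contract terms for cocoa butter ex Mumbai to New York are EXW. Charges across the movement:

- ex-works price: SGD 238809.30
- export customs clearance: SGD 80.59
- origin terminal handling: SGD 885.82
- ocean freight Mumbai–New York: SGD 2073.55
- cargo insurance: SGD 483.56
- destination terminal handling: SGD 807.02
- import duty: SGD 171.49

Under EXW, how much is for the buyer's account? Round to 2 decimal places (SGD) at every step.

EXW: the seller makes goods available at their premises; the buyer bears all onward costs.
Seller's account: goods 238809.30 = 238809.30
Buyer's account: export clearance 80.59 + origin terminal 885.82 + freight 2073.55 + insurance 483.56 + destination terminal 807.02 + duty 171.49 = 4502.03

Buyer's account: SGD 4502.03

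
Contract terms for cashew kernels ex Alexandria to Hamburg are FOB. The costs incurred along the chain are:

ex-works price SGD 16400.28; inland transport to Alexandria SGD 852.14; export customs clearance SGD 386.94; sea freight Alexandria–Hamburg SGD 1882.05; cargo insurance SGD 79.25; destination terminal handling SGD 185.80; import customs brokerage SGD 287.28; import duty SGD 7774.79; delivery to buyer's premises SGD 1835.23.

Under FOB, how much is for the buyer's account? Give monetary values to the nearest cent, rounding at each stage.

Buyer's account: SGD 12044.40

FOB: the seller bears costs until goods are on board at the origin port; the buyer bears freight, insurance and all costs thereafter.
Seller's account: goods 16400.28 + inland to port 852.14 + export clearance 386.94 = 17639.36
Buyer's account: freight 1882.05 + insurance 79.25 + destination terminal 185.80 + brokerage 287.28 + duty 7774.79 + delivery 1835.23 = 12044.40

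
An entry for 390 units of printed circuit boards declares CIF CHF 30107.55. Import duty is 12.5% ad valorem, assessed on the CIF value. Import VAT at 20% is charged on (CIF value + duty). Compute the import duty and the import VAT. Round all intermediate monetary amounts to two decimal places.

Import duty = 30107.55 × 12.5% = 3763.44
VAT base = CIF + duty = 30107.55 + 3763.44 = 33870.99
Import VAT = 33870.99 × 20% = 6774.20

Import duty: CHF 3763.44; import VAT: CHF 6774.20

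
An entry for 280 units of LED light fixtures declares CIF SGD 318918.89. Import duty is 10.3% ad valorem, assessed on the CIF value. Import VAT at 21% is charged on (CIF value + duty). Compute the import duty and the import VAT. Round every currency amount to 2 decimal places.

Import duty: SGD 32848.65; import VAT: SGD 73871.18

Import duty = 318918.89 × 10.3% = 32848.65
VAT base = CIF + duty = 318918.89 + 32848.65 = 351767.54
Import VAT = 351767.54 × 21% = 73871.18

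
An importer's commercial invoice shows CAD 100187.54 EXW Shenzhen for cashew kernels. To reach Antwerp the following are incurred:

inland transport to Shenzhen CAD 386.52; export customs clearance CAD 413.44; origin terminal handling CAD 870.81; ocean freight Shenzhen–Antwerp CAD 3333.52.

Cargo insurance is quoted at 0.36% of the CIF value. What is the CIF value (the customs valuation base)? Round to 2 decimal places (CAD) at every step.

CIF value: CAD 105571.89

Let C be the CIF value. C = EXW price + pre-shipment costs + freight + 0.36% × C
C − 0.36% × C = 100187.54 + 386.52 + 413.44 + 870.81 + 3333.52
0.9964 × C = 105191.83
C = 105191.83 / 0.9964 = 105571.89
Insurance premium = 0.36% × 105571.89 = 380.06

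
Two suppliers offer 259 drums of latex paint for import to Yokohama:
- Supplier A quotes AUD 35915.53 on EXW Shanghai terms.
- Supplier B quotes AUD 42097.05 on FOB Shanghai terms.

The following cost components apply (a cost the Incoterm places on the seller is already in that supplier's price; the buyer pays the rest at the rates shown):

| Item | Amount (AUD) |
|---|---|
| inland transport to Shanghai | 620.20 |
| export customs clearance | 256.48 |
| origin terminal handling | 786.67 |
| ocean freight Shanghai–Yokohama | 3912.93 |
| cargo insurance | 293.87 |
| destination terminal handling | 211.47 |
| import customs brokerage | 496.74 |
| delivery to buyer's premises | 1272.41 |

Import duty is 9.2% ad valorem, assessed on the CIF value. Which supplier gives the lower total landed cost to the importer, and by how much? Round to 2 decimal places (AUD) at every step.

Supplier A is cheaper by AUD 4933.84

Supplier A (EXW):
CIF value = EXW price + inland to port + export clearance + origin terminal + freight + insurance = 35915.53 + 620.20 + 256.48 + 786.67 + 3912.93 + 293.87 = 41785.68
Import duty = 41785.68 × 9.2% = 3844.28
Buyer bears (A): 620.20 + 256.48 + 786.67 + 3912.93 + 293.87 + 211.47 + 496.74 + 1272.41 = 7850.77
Landed cost (A) = invoice 35915.53 + 7850.77 + duty 3844.28 = 47610.58
Supplier B (FOB):
CIF value = FOB price + freight + insurance = 42097.05 + 3912.93 + 293.87 = 46303.85
Import duty = 46303.85 × 9.2% = 4259.95
Buyer bears (B): 3912.93 + 293.87 + 211.47 + 496.74 + 1272.41 = 6187.42
Landed cost (B) = invoice 42097.05 + 6187.42 + duty 4259.95 = 52544.42
Difference = |47610.58 − 52544.42| = 4933.84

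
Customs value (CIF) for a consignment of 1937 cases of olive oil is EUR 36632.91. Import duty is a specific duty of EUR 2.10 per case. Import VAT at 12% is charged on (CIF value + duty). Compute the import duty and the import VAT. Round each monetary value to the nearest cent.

Import duty: EUR 4067.70; import VAT: EUR 4884.07

Import duty = 1937 × 2.10 = 4067.70
VAT base = CIF + duty = 36632.91 + 4067.70 = 40700.61
Import VAT = 40700.61 × 12% = 4884.07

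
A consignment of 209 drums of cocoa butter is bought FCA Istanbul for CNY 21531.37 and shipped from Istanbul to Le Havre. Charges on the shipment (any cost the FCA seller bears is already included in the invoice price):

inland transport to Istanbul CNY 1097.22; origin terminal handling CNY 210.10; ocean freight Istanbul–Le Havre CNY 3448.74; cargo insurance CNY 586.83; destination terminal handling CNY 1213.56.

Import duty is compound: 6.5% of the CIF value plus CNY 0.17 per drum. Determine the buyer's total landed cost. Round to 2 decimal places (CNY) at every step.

FCA: the seller delivers export-cleared goods to the carrier; the buyer bears costs from that point.
Already in the invoice (seller's account under FCA): inland to port — exclude.
CIF value = FCA price + origin terminal + freight + insurance = 21531.37 + 210.10 + 3448.74 + 586.83 = 25777.04
Ad valorem component: 25777.04 × 6.5% = 1675.51
Specific component: 209 × 0.17 = 35.53
Import duty = 1675.51 + 35.53 = 1711.04
Buyer bears: origin terminal 210.10 + freight 3448.74 + insurance 586.83 + destination terminal 1213.56 + duty 1711.04 = 7170.27
Landed cost = invoice 21531.37 + 7170.27 = 28701.64

Total landed cost: CNY 28701.64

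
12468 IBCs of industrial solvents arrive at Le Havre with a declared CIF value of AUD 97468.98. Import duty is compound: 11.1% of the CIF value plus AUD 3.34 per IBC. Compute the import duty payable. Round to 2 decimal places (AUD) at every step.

Ad valorem component: 97468.98 × 11.1% = 10819.06
Specific component: 12468 × 3.34 = 41643.12
Import duty = 10819.06 + 41643.12 = 52462.18

Import duty: AUD 52462.18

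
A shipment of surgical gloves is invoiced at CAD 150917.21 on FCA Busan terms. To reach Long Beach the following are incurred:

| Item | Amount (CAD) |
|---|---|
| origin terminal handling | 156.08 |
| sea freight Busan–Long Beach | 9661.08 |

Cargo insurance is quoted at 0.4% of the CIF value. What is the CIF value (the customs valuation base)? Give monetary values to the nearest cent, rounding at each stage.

CIF value: CAD 161379.89

Let C be the CIF value. C = FCA price + pre-shipment costs + freight + 0.4% × C
C − 0.4% × C = 150917.21 + 156.08 + 9661.08
0.996 × C = 160734.37
C = 160734.37 / 0.996 = 161379.89
Insurance premium = 0.4% × 161379.89 = 645.52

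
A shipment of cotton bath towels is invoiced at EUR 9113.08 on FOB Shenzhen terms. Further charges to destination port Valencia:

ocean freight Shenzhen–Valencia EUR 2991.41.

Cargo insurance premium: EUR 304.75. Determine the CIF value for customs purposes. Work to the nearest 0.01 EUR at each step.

CIF = FOB price + freight + insurance
CIF = 9113.08 + 2991.41 + 304.75 = 12409.24

CIF value: EUR 12409.24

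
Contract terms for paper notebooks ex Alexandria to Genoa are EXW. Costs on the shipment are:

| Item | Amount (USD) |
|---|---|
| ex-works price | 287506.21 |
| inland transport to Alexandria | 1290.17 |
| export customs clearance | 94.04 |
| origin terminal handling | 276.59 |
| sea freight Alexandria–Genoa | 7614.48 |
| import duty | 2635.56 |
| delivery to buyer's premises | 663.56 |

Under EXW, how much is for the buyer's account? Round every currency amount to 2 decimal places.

EXW: the seller makes goods available at their premises; the buyer bears all onward costs.
Seller's account: goods 287506.21 = 287506.21
Buyer's account: inland to port 1290.17 + export clearance 94.04 + origin terminal 276.59 + freight 7614.48 + duty 2635.56 + delivery 663.56 = 12574.40

Buyer's account: USD 12574.40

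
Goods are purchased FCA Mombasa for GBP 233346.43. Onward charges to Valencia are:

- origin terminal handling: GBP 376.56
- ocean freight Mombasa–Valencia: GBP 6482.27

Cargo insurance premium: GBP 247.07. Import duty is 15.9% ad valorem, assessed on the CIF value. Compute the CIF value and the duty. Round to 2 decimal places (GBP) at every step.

CIF value: GBP 240452.33; import duty: GBP 38231.92

CIF = FCA price + pre-shipment costs + freight + insurance
CIF = 233346.43 + 376.56 + 6482.27 + 247.07 = 240452.33
Import duty = 240452.33 × 15.9% = 38231.92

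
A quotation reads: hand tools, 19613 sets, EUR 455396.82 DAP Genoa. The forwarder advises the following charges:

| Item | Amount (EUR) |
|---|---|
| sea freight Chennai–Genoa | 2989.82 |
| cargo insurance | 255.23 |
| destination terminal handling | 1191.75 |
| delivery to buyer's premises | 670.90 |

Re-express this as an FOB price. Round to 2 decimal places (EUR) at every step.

From DAP to FOB, the seller no longer bears: freight, insurance, destination terminal, delivery.
FOB price = 455396.82 − 2989.82 − 255.23 − 1191.75 − 670.90 = 450289.12

FOB price: EUR 450289.12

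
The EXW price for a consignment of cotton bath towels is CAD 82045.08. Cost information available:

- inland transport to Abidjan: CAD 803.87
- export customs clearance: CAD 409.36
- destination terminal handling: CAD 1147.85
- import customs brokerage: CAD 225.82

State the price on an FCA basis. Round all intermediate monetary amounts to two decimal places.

Not relevant to the conversion: destination terminal, brokerage — on the buyer under both terms; not part of either seller's price.
From EXW to FCA, the seller additionally bears: inland to port, export clearance.
FCA price = 82045.08 + 803.87 + 409.36 = 83258.31

FCA price: CAD 83258.31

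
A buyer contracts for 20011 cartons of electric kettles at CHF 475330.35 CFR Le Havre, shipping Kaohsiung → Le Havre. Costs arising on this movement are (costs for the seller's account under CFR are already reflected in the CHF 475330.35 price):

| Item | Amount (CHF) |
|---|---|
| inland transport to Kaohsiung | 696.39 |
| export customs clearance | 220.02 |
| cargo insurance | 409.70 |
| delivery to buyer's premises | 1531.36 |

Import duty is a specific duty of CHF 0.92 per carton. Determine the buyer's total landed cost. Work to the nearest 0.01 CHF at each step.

CFR: the seller pays costs through ocean freight to the destination port, but not insurance.
Already in the invoice (seller's account under CFR): inland to port, export clearance — exclude.
CIF value = CFR price + insurance = 475330.35 + 409.70 = 475740.05
Import duty = 20011 × 0.92 = 18410.12
Buyer bears: insurance 409.70 + delivery 1531.36 + duty 18410.12 = 20351.18
Landed cost = invoice 475330.35 + 20351.18 = 495681.53

Total landed cost: CHF 495681.53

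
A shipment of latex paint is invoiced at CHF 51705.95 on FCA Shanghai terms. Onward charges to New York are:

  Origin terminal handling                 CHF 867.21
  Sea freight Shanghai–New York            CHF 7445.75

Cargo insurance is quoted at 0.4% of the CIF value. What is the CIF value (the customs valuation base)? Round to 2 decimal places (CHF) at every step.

CIF value: CHF 60259.95

Let C be the CIF value. C = FCA price + pre-shipment costs + freight + 0.4% × C
C − 0.4% × C = 51705.95 + 867.21 + 7445.75
0.996 × C = 60018.91
C = 60018.91 / 0.996 = 60259.95
Insurance premium = 0.4% × 60259.95 = 241.04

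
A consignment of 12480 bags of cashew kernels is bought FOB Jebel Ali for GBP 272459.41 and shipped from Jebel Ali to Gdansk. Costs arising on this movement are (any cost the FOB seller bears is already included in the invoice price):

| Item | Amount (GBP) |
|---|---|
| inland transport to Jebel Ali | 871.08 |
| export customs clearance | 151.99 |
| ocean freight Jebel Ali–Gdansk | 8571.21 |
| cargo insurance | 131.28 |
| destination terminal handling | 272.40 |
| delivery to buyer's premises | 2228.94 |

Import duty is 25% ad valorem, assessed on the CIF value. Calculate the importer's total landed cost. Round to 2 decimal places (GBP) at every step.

FOB: the seller bears costs until goods are on board at the origin port; the buyer bears freight, insurance and all costs thereafter.
Already in the invoice (seller's account under FOB): inland to port, export clearance — exclude.
CIF value = FOB price + freight + insurance = 272459.41 + 8571.21 + 131.28 = 281161.90
Import duty = 281161.90 × 25% = 70290.48
Buyer bears: freight 8571.21 + insurance 131.28 + destination terminal 272.40 + delivery 2228.94 + duty 70290.48 = 81494.31
Landed cost = invoice 272459.41 + 81494.31 = 353953.72

Total landed cost: GBP 353953.72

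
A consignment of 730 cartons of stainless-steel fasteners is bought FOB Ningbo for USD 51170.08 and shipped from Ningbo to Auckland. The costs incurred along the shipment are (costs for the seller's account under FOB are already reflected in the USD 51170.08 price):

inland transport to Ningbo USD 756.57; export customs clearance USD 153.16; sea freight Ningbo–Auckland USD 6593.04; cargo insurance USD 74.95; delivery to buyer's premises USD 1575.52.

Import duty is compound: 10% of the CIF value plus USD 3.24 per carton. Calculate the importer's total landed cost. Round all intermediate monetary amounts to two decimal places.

FOB: the seller bears costs until goods are on board at the origin port; the buyer bears freight, insurance and all costs thereafter.
Already in the invoice (seller's account under FOB): inland to port, export clearance — exclude.
CIF value = FOB price + freight + insurance = 51170.08 + 6593.04 + 74.95 = 57838.07
Ad valorem component: 57838.07 × 10% = 5783.81
Specific component: 730 × 3.24 = 2365.20
Import duty = 5783.81 + 2365.20 = 8149.01
Buyer bears: freight 6593.04 + insurance 74.95 + delivery 1575.52 + duty 8149.01 = 16392.52
Landed cost = invoice 51170.08 + 16392.52 = 67562.60

Total landed cost: USD 67562.60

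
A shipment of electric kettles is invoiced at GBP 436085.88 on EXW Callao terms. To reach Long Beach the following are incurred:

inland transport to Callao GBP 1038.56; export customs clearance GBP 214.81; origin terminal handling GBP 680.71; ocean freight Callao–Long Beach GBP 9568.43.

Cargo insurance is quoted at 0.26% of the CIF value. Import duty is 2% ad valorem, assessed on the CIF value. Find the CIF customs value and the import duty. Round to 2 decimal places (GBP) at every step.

CIF value: GBP 448755.15; import duty: GBP 8975.10

Let C be the CIF value. C = EXW price + pre-shipment costs + freight + 0.26% × C
C − 0.26% × C = 436085.88 + 1038.56 + 214.81 + 680.71 + 9568.43
0.9974 × C = 447588.39
C = 447588.39 / 0.9974 = 448755.15
Insurance premium = 0.26% × 448755.15 = 1166.76
Import duty = 448755.15 × 2% = 8975.10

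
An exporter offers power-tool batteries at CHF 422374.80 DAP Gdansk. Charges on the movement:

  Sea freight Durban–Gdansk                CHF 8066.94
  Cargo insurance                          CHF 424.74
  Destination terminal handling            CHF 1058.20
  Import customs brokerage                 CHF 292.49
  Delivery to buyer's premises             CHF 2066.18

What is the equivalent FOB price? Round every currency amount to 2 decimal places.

FOB price: CHF 410758.74

Not relevant to the conversion: brokerage — on the buyer under both terms; not part of either seller's price.
From DAP to FOB, the seller no longer bears: freight, insurance, destination terminal, delivery.
FOB price = 422374.80 − 8066.94 − 424.74 − 1058.20 − 2066.18 = 410758.74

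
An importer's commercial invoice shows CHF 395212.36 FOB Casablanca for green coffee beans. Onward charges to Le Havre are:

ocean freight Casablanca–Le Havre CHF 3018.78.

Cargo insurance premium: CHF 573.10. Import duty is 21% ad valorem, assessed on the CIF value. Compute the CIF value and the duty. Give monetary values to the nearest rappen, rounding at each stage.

CIF value: CHF 398804.24; import duty: CHF 83748.89

CIF = FOB price + freight + insurance
CIF = 395212.36 + 3018.78 + 573.10 = 398804.24
Import duty = 398804.24 × 21% = 83748.89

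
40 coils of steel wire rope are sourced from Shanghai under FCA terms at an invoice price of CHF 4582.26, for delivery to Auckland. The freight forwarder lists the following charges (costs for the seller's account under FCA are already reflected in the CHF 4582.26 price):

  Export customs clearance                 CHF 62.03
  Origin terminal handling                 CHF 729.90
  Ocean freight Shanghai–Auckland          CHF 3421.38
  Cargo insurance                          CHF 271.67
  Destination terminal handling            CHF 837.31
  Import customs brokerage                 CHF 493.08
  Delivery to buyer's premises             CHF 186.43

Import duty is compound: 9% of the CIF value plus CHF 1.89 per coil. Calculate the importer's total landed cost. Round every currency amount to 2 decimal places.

FCA: the seller delivers export-cleared goods to the carrier; the buyer bears costs from that point.
Already in the invoice (seller's account under FCA): export clearance — exclude.
CIF value = FCA price + origin terminal + freight + insurance = 4582.26 + 729.90 + 3421.38 + 271.67 = 9005.21
Ad valorem component: 9005.21 × 9% = 810.47
Specific component: 40 × 1.89 = 75.60
Import duty = 810.47 + 75.60 = 886.07
Buyer bears: origin terminal 729.90 + freight 3421.38 + insurance 271.67 + destination terminal 837.31 + brokerage 493.08 + delivery 186.43 + duty 886.07 = 6825.84
Landed cost = invoice 4582.26 + 6825.84 = 11408.10

Total landed cost: CHF 11408.10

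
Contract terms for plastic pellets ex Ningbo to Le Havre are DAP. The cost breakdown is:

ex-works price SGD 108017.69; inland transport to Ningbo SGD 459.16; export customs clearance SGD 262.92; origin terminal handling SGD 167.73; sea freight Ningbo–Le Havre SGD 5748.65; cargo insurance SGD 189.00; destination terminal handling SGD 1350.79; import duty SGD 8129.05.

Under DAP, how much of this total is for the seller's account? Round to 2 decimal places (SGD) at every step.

DAP: the seller bears all costs to the named destination except import duty and clearance.
Seller's account: goods 108017.69 + inland to port 459.16 + export clearance 262.92 + origin terminal 167.73 + freight 5748.65 + insurance 189.00 + destination terminal 1350.79 = 116195.94
Buyer's account: duty 8129.05 = 8129.05

Seller's account: SGD 116195.94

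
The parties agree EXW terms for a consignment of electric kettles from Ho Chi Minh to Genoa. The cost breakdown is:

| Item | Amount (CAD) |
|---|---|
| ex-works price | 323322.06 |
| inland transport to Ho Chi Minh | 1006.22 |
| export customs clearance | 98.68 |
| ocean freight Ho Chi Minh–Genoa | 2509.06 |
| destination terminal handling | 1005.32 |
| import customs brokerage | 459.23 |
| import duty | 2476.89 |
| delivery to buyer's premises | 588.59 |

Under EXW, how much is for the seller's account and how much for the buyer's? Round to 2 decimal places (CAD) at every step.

Seller: CAD 323322.06; buyer: CAD 8143.99

EXW: the seller makes goods available at their premises; the buyer bears all onward costs.
Seller's account: goods 323322.06 = 323322.06
Buyer's account: inland to port 1006.22 + export clearance 98.68 + freight 2509.06 + destination terminal 1005.32 + brokerage 459.23 + duty 2476.89 + delivery 588.59 = 8143.99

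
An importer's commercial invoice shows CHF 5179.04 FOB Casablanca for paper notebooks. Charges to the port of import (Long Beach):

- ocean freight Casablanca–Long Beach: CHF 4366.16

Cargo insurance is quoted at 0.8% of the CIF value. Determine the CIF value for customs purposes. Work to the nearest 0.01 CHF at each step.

Let C be the CIF value. C = FOB price + freight + 0.8% × C
C − 0.8% × C = 5179.04 + 4366.16
0.992 × C = 9545.20
C = 9545.20 / 0.992 = 9622.18
Insurance premium = 0.8% × 9622.18 = 76.98

CIF value: CHF 9622.18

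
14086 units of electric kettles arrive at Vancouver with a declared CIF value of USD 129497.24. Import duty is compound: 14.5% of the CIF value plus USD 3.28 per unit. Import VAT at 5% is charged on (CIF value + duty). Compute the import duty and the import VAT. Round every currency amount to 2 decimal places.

Import duty: USD 64979.18; import VAT: USD 9723.82

Ad valorem component: 129497.24 × 14.5% = 18777.10
Specific component: 14086 × 3.28 = 46202.08
Import duty = 18777.10 + 46202.08 = 64979.18
VAT base = CIF + duty = 129497.24 + 64979.18 = 194476.42
Import VAT = 194476.42 × 5% = 9723.82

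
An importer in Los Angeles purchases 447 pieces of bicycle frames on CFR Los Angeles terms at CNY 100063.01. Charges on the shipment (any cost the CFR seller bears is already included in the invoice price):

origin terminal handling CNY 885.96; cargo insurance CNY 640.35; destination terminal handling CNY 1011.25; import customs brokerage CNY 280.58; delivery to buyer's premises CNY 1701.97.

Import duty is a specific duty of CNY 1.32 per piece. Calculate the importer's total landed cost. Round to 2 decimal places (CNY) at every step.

CFR: the seller pays costs through ocean freight to the destination port, but not insurance.
Already in the invoice (seller's account under CFR): origin terminal — exclude.
CIF value = CFR price + insurance = 100063.01 + 640.35 = 100703.36
Import duty = 447 × 1.32 = 590.04
Buyer bears: insurance 640.35 + destination terminal 1011.25 + brokerage 280.58 + delivery 1701.97 + duty 590.04 = 4224.19
Landed cost = invoice 100063.01 + 4224.19 = 104287.20

Total landed cost: CNY 104287.20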